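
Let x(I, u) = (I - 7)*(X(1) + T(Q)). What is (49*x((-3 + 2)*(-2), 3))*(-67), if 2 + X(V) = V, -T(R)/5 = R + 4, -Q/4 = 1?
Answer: -16415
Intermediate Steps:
Q = -4 (Q = -4*1 = -4)
T(R) = -20 - 5*R (T(R) = -5*(R + 4) = -5*(4 + R) = -20 - 5*R)
X(V) = -2 + V
x(I, u) = 7 - I (x(I, u) = (I - 7)*((-2 + 1) + (-20 - 5*(-4))) = (-7 + I)*(-1 + (-20 + 20)) = (-7 + I)*(-1 + 0) = (-7 + I)*(-1) = 7 - I)
(49*x((-3 + 2)*(-2), 3))*(-67) = (49*(7 - (-3 + 2)*(-2)))*(-67) = (49*(7 - (-1)*(-2)))*(-67) = (49*(7 - 1*2))*(-67) = (49*(7 - 2))*(-67) = (49*5)*(-67) = 245*(-67) = -16415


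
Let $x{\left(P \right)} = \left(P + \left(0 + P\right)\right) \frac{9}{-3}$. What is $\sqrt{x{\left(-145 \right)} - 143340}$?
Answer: $3 i \sqrt{15830} \approx 377.45 i$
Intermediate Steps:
$x{\left(P \right)} = - 6 P$ ($x{\left(P \right)} = \left(P + P\right) 9 \left(- \frac{1}{3}\right) = 2 P \left(-3\right) = - 6 P$)
$\sqrt{x{\left(-145 \right)} - 143340} = \sqrt{\left(-6\right) \left(-145\right) - 143340} = \sqrt{870 - 143340} = \sqrt{-142470} = 3 i \sqrt{15830}$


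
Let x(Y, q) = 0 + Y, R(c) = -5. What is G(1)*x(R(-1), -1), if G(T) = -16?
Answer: 80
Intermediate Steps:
x(Y, q) = Y
G(1)*x(R(-1), -1) = -16*(-5) = 80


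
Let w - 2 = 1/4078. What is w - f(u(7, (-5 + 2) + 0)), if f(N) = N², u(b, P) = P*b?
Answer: -1790241/4078 ≈ -439.00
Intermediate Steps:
w = 8157/4078 (w = 2 + 1/4078 = 8157/4078 ≈ 2.0002)
w - f(u(7, (-5 + 2) + 0)) = 8157/4078 - (((-5 + 2) + 0)*7)² = 8157/4078 - ((-3 + 0)*7)² = 8157/4078 - (-3*7)² = 8157/4078 - 1*(-21)² = 8157/4078 - 1*441 = 8157/4078 - 441 = -1790241/4078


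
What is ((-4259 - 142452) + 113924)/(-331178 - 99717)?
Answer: 32787/430895 ≈ 0.076090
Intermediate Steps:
((-4259 - 142452) + 113924)/(-331178 - 99717) = (-146711 + 113924)/(-430895) = -32787*(-1/430895) = 32787/430895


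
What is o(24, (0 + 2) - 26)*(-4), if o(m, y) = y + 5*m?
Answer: -384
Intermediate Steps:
o(24, (0 + 2) - 26)*(-4) = (((0 + 2) - 26) + 5*24)*(-4) = ((2 - 26) + 120)*(-4) = (-24 + 120)*(-4) = 96*(-4) = -384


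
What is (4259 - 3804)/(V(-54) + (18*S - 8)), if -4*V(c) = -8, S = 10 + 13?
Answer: 455/408 ≈ 1.1152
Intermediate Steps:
S = 23
V(c) = 2 (V(c) = -1/4*(-8) = 2)
(4259 - 3804)/(V(-54) + (18*S - 8)) = (4259 - 3804)/(2 + (18*23 - 8)) = 455/(2 + (414 - 8)) = 455/(2 + 406) = 455/408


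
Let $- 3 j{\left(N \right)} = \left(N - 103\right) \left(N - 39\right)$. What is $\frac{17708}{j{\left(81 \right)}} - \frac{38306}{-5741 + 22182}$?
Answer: $\frac{69834745}{1265957} \approx 55.164$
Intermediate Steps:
$j{\left(N \right)} = - \frac{\left(-103 + N\right) \left(-39 + N\right)}{3}$ ($j{\left(N \right)} = - \frac{\left(N - 103\right) \left(N - 39\right)}{3} = - \frac{\left(-103 + N\right) \left(-39 + N\right)}{3}$)
$\frac{17708}{j{\left(81 \right)}} - \frac{38306}{-5741 + 22182} = \frac{17708}{-1339 - \frac{81^{2}}{3} + \frac{142}{3} \cdot 81} - \frac{38306}{-5741 + 22182} = \frac{17708}{-1339 - 2187 + 3834} - \frac{38306}{16441} = \frac{17708}{308} - \frac{38306}{16441} = 17708 \cdot \frac{1}{308} - \frac{38306}{16441} = \frac{4427}{77} - \frac{38306}{16441} = \frac{69834745}{1265957}$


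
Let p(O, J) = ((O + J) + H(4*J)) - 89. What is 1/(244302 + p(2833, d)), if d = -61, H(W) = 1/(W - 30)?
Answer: 274/67673889 ≈ 4.0488e-6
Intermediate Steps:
H(W) = 1/(-30 + W)
p(O, J) = -89 + J + O + 1/(-30 + 4*J) (p(O, J) = ((O + J) + 1/(-30 + 4*J)) - 89 = ((J + O) + 1/(-30 + 4*J)) - 89 = (J + O + 1/(-30 + 4*J)) - 89 = -89 + J + O + 1/(-30 + 4*J))
1/(244302 + p(2833, d)) = 1/(244302 + (1 + 2*(-15 + 2*(-61))*(-89 - 61 + 2833))/(2*(-15 + 2*(-61)))) = 1/(244302 + (1 + 2*(-15 - 122)*2683)/(2*(-15 - 122))) = 1/(244302 + (1/2)*(1 + 2*(-137)*2683)/(-137)) = 1/(244302 + (1/2)*(-1/137)*(1 - 735142)) = 1/(244302 + (1/2)*(-1/137)*(-735141)) = 1/(244302 + 735141/274) = 1/(67673889/274) = 274/67673889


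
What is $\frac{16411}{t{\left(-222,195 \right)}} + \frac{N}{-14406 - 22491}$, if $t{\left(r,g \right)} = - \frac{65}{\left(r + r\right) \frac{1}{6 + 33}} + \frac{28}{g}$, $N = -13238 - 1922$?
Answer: $\frac{17477771821660}{6232604343} \approx 2804.3$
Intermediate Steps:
$N = -15160$ ($N = -13238 - 1922 = -15160$)
$t{\left(r,g \right)} = \frac{28}{g} - \frac{2535}{2 r}$ ($t{\left(r,g \right)} = - \frac{65}{2 r \frac{1}{39}} + \frac{28}{g} = - \frac{65}{\frac{2}{39} r} + \frac{28}{g} = - 65 \frac{39}{2 r} + \frac{28}{g} = - \frac{2535}{2 r} + \frac{28}{g} = \frac{28}{g} - \frac{2535}{2 r}$)
$\frac{16411}{t{\left(-222,195 \right)}} + \frac{N}{-14406 - 22491} = \frac{16411}{\frac{28}{195} - \frac{2535}{2 \left(-222\right)}} - \frac{15160}{-14406 - 22491} = \frac{16411}{28 \cdot \frac{1}{195} - - \frac{845}{148}} - \frac{15160}{-36897} = \frac{16411}{\frac{28}{195} + \frac{845}{148}} - - \frac{15160}{36897} = \frac{16411}{\frac{168919}{28860}} + \frac{15160}{36897} = 16411 \cdot \frac{28860}{168919} + \frac{15160}{36897} = \frac{473621460}{168919} + \frac{15160}{36897} = \frac{17477771821660}{6232604343}$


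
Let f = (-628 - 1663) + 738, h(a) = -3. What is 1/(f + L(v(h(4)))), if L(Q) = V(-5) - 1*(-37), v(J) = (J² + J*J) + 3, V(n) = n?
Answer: -1/1521 ≈ -0.00065746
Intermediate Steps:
v(J) = 3 + 2*J² (v(J) = (J² + J²) + 3 = 2*J² + 3 = 3 + 2*J²)
L(Q) = 32 (L(Q) = -5 - 1*(-37) = -5 + 37 = 32)
f = -1553 (f = -2291 + 738 = -1553)
1/(f + L(v(h(4)))) = 1/(-1553 + 32) = 1/(-1521) = -1/1521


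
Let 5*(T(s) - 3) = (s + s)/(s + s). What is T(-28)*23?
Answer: 368/5 ≈ 73.600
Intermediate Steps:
T(s) = 16/5 (T(s) = 3 + ((s + s)/(s + s))/5 = 3 + ((2*s)/((2*s)))/5 = 3 + ((2*s)*(1/(2*s)))/5 = 3 + (⅕)*1 = 3 + ⅕ = 16/5)
T(-28)*23 = (16/5)*23 = 368/5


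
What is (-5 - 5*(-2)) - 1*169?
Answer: -164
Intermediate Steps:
(-5 - 5*(-2)) - 1*169 = (-5 + 10) - 169 = 5 - 169 = -164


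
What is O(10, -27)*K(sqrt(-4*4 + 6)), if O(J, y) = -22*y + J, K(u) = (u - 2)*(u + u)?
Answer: -12080 - 2416*I*sqrt(10) ≈ -12080.0 - 7640.1*I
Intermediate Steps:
K(u) = 2*u*(-2 + u) (K(u) = (-2 + u)*(2*u) = 2*u*(-2 + u))
O(J, y) = J - 22*y
O(10, -27)*K(sqrt(-4*4 + 6)) = (10 - 22*(-27))*(2*sqrt(-4*4 + 6)*(-2 + sqrt(-4*4 + 6))) = (10 + 594)*(2*sqrt(-16 + 6)*(-2 + sqrt(-16 + 6))) = 604*(2*sqrt(-10)*(-2 + sqrt(-10))) = 604*(2*(I*sqrt(10))*(-2 + I*sqrt(10))) = 604*(2*I*sqrt(10)*(-2 + I*sqrt(10))) = 1208*I*sqrt(10)*(-2 + I*sqrt(10))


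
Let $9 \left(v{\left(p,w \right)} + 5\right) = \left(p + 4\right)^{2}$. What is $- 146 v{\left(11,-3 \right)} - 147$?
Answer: $-3067$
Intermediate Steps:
$v{\left(p,w \right)} = -5 + \frac{\left(4 + p\right)^{2}}{9}$ ($v{\left(p,w \right)} = -5 + \frac{\left(p + 4\right)^{2}}{9} = -5 + \frac{\left(4 + p\right)^{2}}{9}$)
$- 146 v{\left(11,-3 \right)} - 147 = - 146 \left(-5 + \frac{\left(4 + 11\right)^{2}}{9}\right) - 147 = - 146 \left(-5 + \frac{15^{2}}{9}\right) - 147 = - 146 \left(-5 + \frac{1}{9} \cdot 225\right) - 147 = - 146 \left(-5 + 25\right) - 147 = \left(-146\right) 20 - 147 = -2920 - 147 = -3067$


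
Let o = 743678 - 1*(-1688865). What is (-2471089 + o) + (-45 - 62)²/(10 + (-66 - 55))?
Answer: -4290055/111 ≈ -38649.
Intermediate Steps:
o = 2432543 (o = 743678 + 1688865 = 2432543)
(-2471089 + o) + (-45 - 62)²/(10 + (-66 - 55)) = (-2471089 + 2432543) + (-45 - 62)²/(10 + (-66 - 55)) = -38546 + (-107)²/(10 - 121) = -38546 + 11449/(-111) = -38546 - 1/111*11449 = -38546 - 11449/111 = -4290055/111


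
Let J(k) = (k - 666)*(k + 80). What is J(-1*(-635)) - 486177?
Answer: -508342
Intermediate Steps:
J(k) = (-666 + k)*(80 + k)
J(-1*(-635)) - 486177 = (-53280 + (-1*(-635))² - (-586)*(-635)) - 486177 = (-53280 + 635² - 586*635) - 486177 = (-53280 + 403225 - 372110) - 486177 = -22165 - 486177 = -508342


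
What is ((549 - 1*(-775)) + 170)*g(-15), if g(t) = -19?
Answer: -28386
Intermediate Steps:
((549 - 1*(-775)) + 170)*g(-15) = ((549 - 1*(-775)) + 170)*(-19) = ((549 + 775) + 170)*(-19) = (1324 + 170)*(-19) = 1494*(-19) = -28386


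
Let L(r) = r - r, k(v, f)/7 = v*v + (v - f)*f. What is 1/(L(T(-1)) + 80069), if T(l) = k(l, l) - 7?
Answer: 1/80069 ≈ 1.2489e-5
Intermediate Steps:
k(v, f) = 7*v² + 7*f*(v - f) (k(v, f) = 7*(v*v + (v - f)*f) = 7*(v² + f*(v - f)) = 7*v² + 7*f*(v - f))
T(l) = -7 + 7*l² (T(l) = (-7*l² + 7*l² + 7*l*l) - 7 = (-7*l² + 7*l² + 7*l²) - 7 = 7*l² - 7 = -7 + 7*l²)
L(r) = 0
1/(L(T(-1)) + 80069) = 1/(0 + 80069) = 1/80069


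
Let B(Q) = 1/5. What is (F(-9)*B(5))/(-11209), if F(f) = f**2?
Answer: -81/56045 ≈ -0.0014453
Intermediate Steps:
B(Q) = 1/5
(F(-9)*B(5))/(-11209) = ((-9)**2*(1/5))/(-11209) = (81*(1/5))*(-1/11209) = (81/5)*(-1/11209) = -81/56045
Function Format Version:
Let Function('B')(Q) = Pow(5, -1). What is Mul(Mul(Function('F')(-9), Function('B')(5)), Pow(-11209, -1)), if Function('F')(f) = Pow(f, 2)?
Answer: Rational(-81, 56045) ≈ -0.0014453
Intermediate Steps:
Function('B')(Q) = Rational(1, 5)
Mul(Mul(Function('F')(-9), Function('B')(5)), Pow(-11209, -1)) = Mul(Mul(Pow(-9, 2), Rational(1, 5)), Pow(-11209, -1)) = Mul(Mul(81, Rational(1, 5)), Rational(-1, 11209)) = Mul(Rational(81, 5), Rational(-1, 11209)) = Rational(-81, 56045)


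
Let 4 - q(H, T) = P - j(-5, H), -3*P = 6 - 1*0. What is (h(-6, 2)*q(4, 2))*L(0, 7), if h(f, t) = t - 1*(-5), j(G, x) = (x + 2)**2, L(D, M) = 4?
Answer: 1176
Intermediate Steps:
j(G, x) = (2 + x)**2
h(f, t) = 5 + t (h(f, t) = t + 5 = 5 + t)
P = -2 (P = -(6 - 1*0)/3 = -(6 + 0)/3 = -1/3*6 = -2)
q(H, T) = 6 + (2 + H)**2 (q(H, T) = 4 - (-2 - (2 + H)**2) = 4 + (2 + (2 + H)**2) = 6 + (2 + H)**2)
(h(-6, 2)*q(4, 2))*L(0, 7) = ((5 + 2)*(6 + (2 + 4)**2))*4 = (7*(6 + 6**2))*4 = (7*(6 + 36))*4 = (7*42)*4 = 294*4 = 1176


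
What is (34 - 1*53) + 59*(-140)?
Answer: -8279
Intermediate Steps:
(34 - 1*53) + 59*(-140) = (34 - 53) - 8260 = -19 - 8260 = -8279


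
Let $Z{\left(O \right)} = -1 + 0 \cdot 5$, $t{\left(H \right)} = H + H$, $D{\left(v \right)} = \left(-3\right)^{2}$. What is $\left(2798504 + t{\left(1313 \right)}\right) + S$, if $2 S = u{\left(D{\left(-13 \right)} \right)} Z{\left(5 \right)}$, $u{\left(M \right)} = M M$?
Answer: $\frac{5602179}{2} \approx 2.8011 \cdot 10^{6}$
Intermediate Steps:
$D{\left(v \right)} = 9$
$u{\left(M \right)} = M^{2}$
$t{\left(H \right)} = 2 H$
$Z{\left(O \right)} = -1$ ($Z{\left(O \right)} = -1 + 0 = -1$)
$S = - \frac{81}{2}$ ($S = \frac{9^{2} \left(-1\right)}{2} = \frac{81 \left(-1\right)}{2} = \frac{1}{2} \left(-81\right) = - \frac{81}{2} \approx -40.5$)
$\left(2798504 + t{\left(1313 \right)}\right) + S = \left(2798504 + 2 \cdot 1313\right) - \frac{81}{2} = \left(2798504 + 2626\right) - \frac{81}{2} = 2801130 - \frac{81}{2} = \frac{5602179}{2}$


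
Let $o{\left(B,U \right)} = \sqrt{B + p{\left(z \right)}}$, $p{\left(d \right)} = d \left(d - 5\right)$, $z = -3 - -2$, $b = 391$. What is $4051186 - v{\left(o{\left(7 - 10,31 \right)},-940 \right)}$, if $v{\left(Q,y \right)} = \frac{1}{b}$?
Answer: $\frac{1584013725}{391} \approx 4.0512 \cdot 10^{6}$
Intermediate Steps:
$z = -1$ ($z = -3 + 2 = -1$)
$p{\left(d \right)} = d \left(-5 + d\right)$
$o{\left(B,U \right)} = \sqrt{6 + B}$ ($o{\left(B,U \right)} = \sqrt{B - \left(-5 - 1\right)} = \sqrt{B - -6} = \sqrt{B + 6} = \sqrt{6 + B}$)
$v{\left(Q,y \right)} = \frac{1}{391}$
$4051186 - v{\left(o{\left(7 - 10,31 \right)},-940 \right)} = 4051186 - \frac{1}{391} = \frac{1584013725}{391}$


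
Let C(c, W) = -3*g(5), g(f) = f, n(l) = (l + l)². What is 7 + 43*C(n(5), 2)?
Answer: -638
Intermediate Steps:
n(l) = 4*l² (n(l) = (2*l)² = 4*l²)
C(c, W) = -15 (C(c, W) = -3*5 = -15)
7 + 43*C(n(5), 2) = 7 + 43*(-15) = 7 - 645 = -638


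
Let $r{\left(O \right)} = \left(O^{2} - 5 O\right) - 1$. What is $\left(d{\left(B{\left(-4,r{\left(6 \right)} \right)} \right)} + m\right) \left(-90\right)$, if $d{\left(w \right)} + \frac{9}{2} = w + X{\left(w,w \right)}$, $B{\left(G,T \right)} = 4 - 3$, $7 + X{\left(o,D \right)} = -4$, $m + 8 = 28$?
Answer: $-495$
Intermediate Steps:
$m = 20$ ($m = -8 + 28 = 20$)
$X{\left(o,D \right)} = -11$ ($X{\left(o,D \right)} = -7 - 4 = -11$)
$r{\left(O \right)} = -1 + O^{2} - 5 O$
$B{\left(G,T \right)} = 1$
$d{\left(w \right)} = - \frac{31}{2} + w$ ($d{\left(w \right)} = - \frac{9}{2} + \left(w - 11\right) = - \frac{9}{2} + \left(-11 + w\right) = - \frac{31}{2} + w$)
$\left(d{\left(B{\left(-4,r{\left(6 \right)} \right)} \right)} + m\right) \left(-90\right) = \left(\left(- \frac{31}{2} + 1\right) + 20\right) \left(-90\right) = \left(- \frac{29}{2} + 20\right) \left(-90\right) = \frac{11}{2} \left(-90\right) = -495$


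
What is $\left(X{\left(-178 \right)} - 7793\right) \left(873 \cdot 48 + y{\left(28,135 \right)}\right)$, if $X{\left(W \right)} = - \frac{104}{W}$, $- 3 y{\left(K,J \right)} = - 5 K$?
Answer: $- \frac{29093836100}{89} \approx -3.269 \cdot 10^{8}$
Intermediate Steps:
$y{\left(K,J \right)} = \frac{5 K}{3}$ ($y{\left(K,J \right)} = - \frac{\left(-5\right) K}{3} = \frac{5 K}{3}$)
$\left(X{\left(-178 \right)} - 7793\right) \left(873 \cdot 48 + y{\left(28,135 \right)}\right) = \left(- \frac{104}{-178} - 7793\right) \left(873 \cdot 48 + \frac{5}{3} \cdot 28\right) = \left(\left(-104\right) \left(- \frac{1}{178}\right) - 7793\right) \left(41904 + \frac{140}{3}\right) = \left(\frac{52}{89} - 7793\right) \frac{125852}{3} = \left(- \frac{693525}{89}\right) \frac{125852}{3} = - \frac{29093836100}{89}$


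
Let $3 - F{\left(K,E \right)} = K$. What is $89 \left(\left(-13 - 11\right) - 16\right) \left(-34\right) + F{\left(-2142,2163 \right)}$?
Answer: $123185$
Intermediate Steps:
$F{\left(K,E \right)} = 3 - K$
$89 \left(\left(-13 - 11\right) - 16\right) \left(-34\right) + F{\left(-2142,2163 \right)} = 89 \left(\left(-13 - 11\right) - 16\right) \left(-34\right) + \left(3 - -2142\right) = 89 \left(-24 + \left(-21 + 5\right)\right) \left(-34\right) + \left(3 + 2142\right) = 89 \left(-24 - 16\right) \left(-34\right) + 2145 = 89 \left(-40\right) \left(-34\right) + 2145 = \left(-3560\right) \left(-34\right) + 2145 = 121040 + 2145 = 123185$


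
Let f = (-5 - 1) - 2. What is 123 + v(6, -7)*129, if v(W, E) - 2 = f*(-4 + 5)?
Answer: -651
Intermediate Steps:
f = -8 (f = -6 - 2 = -8)
v(W, E) = -6 (v(W, E) = 2 - 8*(-4 + 5) = 2 - 8*1 = 2 - 8 = -6)
123 + v(6, -7)*129 = 123 - 6*129 = 123 - 774 = -651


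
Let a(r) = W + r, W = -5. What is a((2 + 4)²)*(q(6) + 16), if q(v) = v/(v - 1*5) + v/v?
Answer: 713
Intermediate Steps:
a(r) = -5 + r
q(v) = 1 + v/(-5 + v) (q(v) = v/(v - 5) + 1 = v/(-5 + v) + 1 = 1 + v/(-5 + v))
a((2 + 4)²)*(q(6) + 16) = (-5 + (2 + 4)²)*((-5 + 2*6)/(-5 + 6) + 16) = (-5 + 6²)*((-5 + 12)/1 + 16) = (-5 + 36)*(1*7 + 16) = 31*(7 + 16) = 31*23 = 713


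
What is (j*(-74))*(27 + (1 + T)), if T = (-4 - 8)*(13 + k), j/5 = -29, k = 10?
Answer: -2661040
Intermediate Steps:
j = -145 (j = 5*(-29) = -145)
T = -276 (T = (-4 - 8)*(13 + 10) = -12*23 = -276)
(j*(-74))*(27 + (1 + T)) = (-145*(-74))*(27 + (1 - 276)) = 10730*(27 - 275) = 10730*(-248) = -2661040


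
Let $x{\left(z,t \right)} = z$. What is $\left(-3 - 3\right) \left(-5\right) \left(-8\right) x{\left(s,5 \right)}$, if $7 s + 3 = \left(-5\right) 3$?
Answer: $\frac{4320}{7} \approx 617.14$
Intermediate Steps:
$s = - \frac{18}{7}$ ($s = - \frac{3}{7} + \frac{\left(-5\right) 3}{7} = - \frac{3}{7} + \frac{1}{7} \left(-15\right) = - \frac{3}{7} - \frac{15}{7} = - \frac{18}{7} \approx -2.5714$)
$\left(-3 - 3\right) \left(-5\right) \left(-8\right) x{\left(s,5 \right)} = \left(-3 - 3\right) \left(-5\right) \left(-8\right) \left(- \frac{18}{7}\right) = \left(-6\right) \left(-5\right) \left(-8\right) \left(- \frac{18}{7}\right) = 30 \left(-8\right) \left(- \frac{18}{7}\right) = \left(-240\right) \left(- \frac{18}{7}\right) = \frac{4320}{7}$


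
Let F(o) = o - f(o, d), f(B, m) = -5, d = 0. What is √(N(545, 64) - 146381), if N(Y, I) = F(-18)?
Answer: 3*I*√16266 ≈ 382.61*I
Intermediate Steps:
F(o) = 5 + o (F(o) = o - 1*(-5) = o + 5 = 5 + o)
N(Y, I) = -13 (N(Y, I) = 5 - 18 = -13)
√(N(545, 64) - 146381) = √(-13 - 146381) = √(-146394) = 3*I*√16266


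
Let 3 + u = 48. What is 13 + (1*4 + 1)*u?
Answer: 238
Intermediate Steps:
u = 45 (u = -3 + 48 = 45)
13 + (1*4 + 1)*u = 13 + (1*4 + 1)*45 = 13 + (4 + 1)*45 = 13 + 5*45 = 13 + 225 = 238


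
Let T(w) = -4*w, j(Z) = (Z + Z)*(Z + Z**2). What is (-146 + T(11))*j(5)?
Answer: -57000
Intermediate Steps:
j(Z) = 2*Z*(Z + Z**2) (j(Z) = (2*Z)*(Z + Z**2) = 2*Z*(Z + Z**2))
(-146 + T(11))*j(5) = (-146 - 4*11)*(2*5**2*(1 + 5)) = (-146 - 44)*(2*25*6) = -190*300 = -57000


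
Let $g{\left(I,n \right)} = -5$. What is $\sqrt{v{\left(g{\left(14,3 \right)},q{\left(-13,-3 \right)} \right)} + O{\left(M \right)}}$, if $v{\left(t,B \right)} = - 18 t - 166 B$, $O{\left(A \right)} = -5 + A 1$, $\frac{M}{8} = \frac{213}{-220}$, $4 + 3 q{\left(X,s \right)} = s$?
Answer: $\frac{\sqrt{12648405}}{165} \approx 21.554$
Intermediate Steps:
$q{\left(X,s \right)} = - \frac{4}{3} + \frac{s}{3}$
$M = - \frac{426}{55}$ ($M = 8 \frac{213}{-220} = 8 \cdot 213 \left(- \frac{1}{220}\right) = 8 \left(- \frac{213}{220}\right) = - \frac{426}{55} \approx -7.7455$)
$O{\left(A \right)} = -5 + A$
$v{\left(t,B \right)} = - 166 B - 18 t$
$\sqrt{v{\left(g{\left(14,3 \right)},q{\left(-13,-3 \right)} \right)} + O{\left(M \right)}} = \sqrt{\left(- 166 \left(- \frac{4}{3} + \frac{1}{3} \left(-3\right)\right) - -90\right) - \frac{701}{55}} = \sqrt{\left(- 166 \left(- \frac{4}{3} - 1\right) + 90\right) - \frac{701}{55}} = \sqrt{\left(\left(-166\right) \left(- \frac{7}{3}\right) + 90\right) - \frac{701}{55}} = \sqrt{\left(\frac{1162}{3} + 90\right) - \frac{701}{55}} = \sqrt{\frac{1432}{3} - \frac{701}{55}} = \sqrt{\frac{76657}{165}} = \frac{\sqrt{12648405}}{165}$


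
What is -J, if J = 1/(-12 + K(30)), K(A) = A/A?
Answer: 1/11 ≈ 0.090909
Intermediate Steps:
K(A) = 1
J = -1/11 (J = 1/(-12 + 1) = 1/(-11) = -1/11 ≈ -0.090909)
-J = -1*(-1/11) = 1/11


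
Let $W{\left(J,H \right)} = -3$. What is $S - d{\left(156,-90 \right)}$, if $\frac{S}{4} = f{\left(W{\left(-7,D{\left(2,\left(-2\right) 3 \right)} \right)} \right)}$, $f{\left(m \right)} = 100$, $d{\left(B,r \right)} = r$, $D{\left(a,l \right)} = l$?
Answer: $490$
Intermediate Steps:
$S = 400$ ($S = 4 \cdot 100 = 400$)
$S - d{\left(156,-90 \right)} = 400 - -90 = 400 + 90 = 490$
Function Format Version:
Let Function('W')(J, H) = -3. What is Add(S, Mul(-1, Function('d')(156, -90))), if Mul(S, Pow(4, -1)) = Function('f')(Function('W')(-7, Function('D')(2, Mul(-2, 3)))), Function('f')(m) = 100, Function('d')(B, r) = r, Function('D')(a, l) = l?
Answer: 490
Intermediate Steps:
S = 400 (S = Mul(4, 100) = 400)
Add(S, Mul(-1, Function('d')(156, -90))) = Add(400, Mul(-1, -90)) = Add(400, 90) = 490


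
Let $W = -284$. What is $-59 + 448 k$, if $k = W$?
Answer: $-127291$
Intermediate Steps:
$k = -284$
$-59 + 448 k = -59 + 448 \left(-284\right) = -59 - 127232 = -127291$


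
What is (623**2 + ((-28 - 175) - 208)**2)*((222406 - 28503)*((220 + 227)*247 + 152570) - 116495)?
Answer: 28405261016921100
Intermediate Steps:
(623**2 + ((-28 - 175) - 208)**2)*((222406 - 28503)*((220 + 227)*247 + 152570) - 116495) = (388129 + (-203 - 208)**2)*(193903*(447*247 + 152570) - 116495) = (388129 + (-411)**2)*(193903*(110409 + 152570) - 116495) = (388129 + 168921)*(193903*262979 - 116495) = 557050*(50992417037 - 116495) = 557050*50992300542 = 28405261016921100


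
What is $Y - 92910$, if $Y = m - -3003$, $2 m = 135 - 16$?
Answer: $- \frac{179695}{2} \approx -89848.0$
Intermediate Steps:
$m = \frac{119}{2}$ ($m = \frac{135 - 16}{2} = \frac{1}{2} \cdot 119 = \frac{119}{2} \approx 59.5$)
$Y = \frac{6125}{2}$ ($Y = \frac{119}{2} - -3003 = \frac{119}{2} + 3003 = \frac{6125}{2} \approx 3062.5$)
$Y - 92910 = \frac{6125}{2} - 92910 = - \frac{179695}{2}$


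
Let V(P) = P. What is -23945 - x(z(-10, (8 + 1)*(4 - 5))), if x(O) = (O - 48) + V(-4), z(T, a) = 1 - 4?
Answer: -23890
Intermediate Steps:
z(T, a) = -3
x(O) = -52 + O (x(O) = (O - 48) - 4 = (-48 + O) - 4 = -52 + O)
-23945 - x(z(-10, (8 + 1)*(4 - 5))) = -23945 - (-52 - 3) = -23945 - 1*(-55) = -23945 + 55 = -23890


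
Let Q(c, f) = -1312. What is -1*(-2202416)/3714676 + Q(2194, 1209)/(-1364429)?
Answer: 752478478844/1267102915001 ≈ 0.59386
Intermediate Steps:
-1*(-2202416)/3714676 + Q(2194, 1209)/(-1364429) = -1*(-2202416)/3714676 - 1312/(-1364429) = 2202416*(1/3714676) - 1312*(-1/1364429) = 550604/928669 + 1312/1364429 = 752478478844/1267102915001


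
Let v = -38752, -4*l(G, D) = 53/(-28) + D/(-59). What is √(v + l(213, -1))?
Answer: I*√105756958321/1652 ≈ 196.85*I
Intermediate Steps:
l(G, D) = 53/112 + D/236 (l(G, D) = -(53/(-28) + D/(-59))/4 = -(53*(-1/28) + D*(-1/59))/4 = -(-53/28 - D/59)/4 = 53/112 + D/236)
√(v + l(213, -1)) = √(-38752 + (53/112 + (1/236)*(-1))) = √(-38752 + (53/112 - 1/236)) = √(-38752 + 3099/6608) = √(-256070117/6608) = I*√105756958321/1652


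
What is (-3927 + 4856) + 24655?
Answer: 25584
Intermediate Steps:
(-3927 + 4856) + 24655 = 929 + 24655 = 25584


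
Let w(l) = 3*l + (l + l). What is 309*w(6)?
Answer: 9270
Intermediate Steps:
w(l) = 5*l (w(l) = 3*l + 2*l = 5*l)
309*w(6) = 309*(5*6) = 309*30 = 9270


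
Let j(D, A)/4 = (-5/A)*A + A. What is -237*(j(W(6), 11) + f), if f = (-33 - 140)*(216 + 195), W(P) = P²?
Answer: 16845723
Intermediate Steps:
f = -71103 (f = -173*411 = -71103)
j(D, A) = -20 + 4*A (j(D, A) = 4*((-5/A)*A + A) = 4*(-5 + A) = -20 + 4*A)
-237*(j(W(6), 11) + f) = -237*((-20 + 4*11) - 71103) = -237*((-20 + 44) - 71103) = -237*(24 - 71103) = -237*(-71079) = 16845723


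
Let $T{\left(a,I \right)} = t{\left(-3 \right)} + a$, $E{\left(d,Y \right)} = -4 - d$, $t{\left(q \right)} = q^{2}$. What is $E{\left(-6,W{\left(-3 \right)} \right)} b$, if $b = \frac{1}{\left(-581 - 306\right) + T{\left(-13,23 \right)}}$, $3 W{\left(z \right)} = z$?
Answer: $- \frac{2}{891} \approx -0.0022447$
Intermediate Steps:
$W{\left(z \right)} = \frac{z}{3}$
$T{\left(a,I \right)} = 9 + a$ ($T{\left(a,I \right)} = \left(-3\right)^{2} + a = 9 + a$)
$b = - \frac{1}{891}$ ($b = \frac{1}{\left(-581 - 306\right) + \left(9 - 13\right)} = \frac{1}{-887 - 4} = \frac{1}{-891} = - \frac{1}{891} \approx -0.0011223$)
$E{\left(-6,W{\left(-3 \right)} \right)} b = \left(-4 - -6\right) \left(- \frac{1}{891}\right) = \left(-4 + 6\right) \left(- \frac{1}{891}\right) = 2 \left(- \frac{1}{891}\right) = - \frac{2}{891}$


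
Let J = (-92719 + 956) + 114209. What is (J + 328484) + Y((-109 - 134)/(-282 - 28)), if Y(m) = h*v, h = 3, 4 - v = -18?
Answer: 350996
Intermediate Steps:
v = 22 (v = 4 - 1*(-18) = 4 + 18 = 22)
J = 22446 (J = -91763 + 114209 = 22446)
Y(m) = 66 (Y(m) = 3*22 = 66)
(J + 328484) + Y((-109 - 134)/(-282 - 28)) = (22446 + 328484) + 66 = 350930 + 66 = 350996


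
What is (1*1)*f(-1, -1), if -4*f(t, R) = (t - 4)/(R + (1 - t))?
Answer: 5/4 ≈ 1.2500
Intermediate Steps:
f(t, R) = -(-4 + t)/(4*(1 + R - t)) (f(t, R) = -(t - 4)/(4*(R + (1 - t))) = -(-4 + t)/(4*(1 + R - t)))
(1*1)*f(-1, -1) = (1*1)*((1 - ¼*(-1))/(1 - 1 - 1*(-1))) = 1*((1 + ¼)/(1 - 1 + 1)) = 1*((5/4)/1) = 1*(1*(5/4)) = 1*(5/4) = 5/4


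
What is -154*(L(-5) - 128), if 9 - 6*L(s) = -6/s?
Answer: 97559/5 ≈ 19512.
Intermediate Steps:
L(s) = 3/2 + 1/s (L(s) = 3/2 - (-1)/s = 3/2 + 1/s)
-154*(L(-5) - 128) = -154*((3/2 + 1/(-5)) - 128) = -154*((3/2 - 1/5) - 128) = -154*(13/10 - 128) = -154*(-1267/10) = 97559/5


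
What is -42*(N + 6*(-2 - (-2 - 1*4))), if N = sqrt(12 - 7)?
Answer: -1008 - 42*sqrt(5) ≈ -1101.9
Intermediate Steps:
N = sqrt(5) ≈ 2.2361
-42*(N + 6*(-2 - (-2 - 1*4))) = -42*(sqrt(5) + 6*(-2 - (-2 - 1*4))) = -42*(sqrt(5) + 6*(-2 - (-2 - 4))) = -42*(sqrt(5) + 6*(-2 - 1*(-6))) = -42*(sqrt(5) + 6*(-2 + 6)) = -42*(sqrt(5) + 6*4) = -42*(sqrt(5) + 24) = -42*(24 + sqrt(5)) = -1008 - 42*sqrt(5)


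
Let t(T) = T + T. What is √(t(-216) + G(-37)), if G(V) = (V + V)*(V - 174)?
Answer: √15182 ≈ 123.22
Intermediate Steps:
t(T) = 2*T
G(V) = 2*V*(-174 + V) (G(V) = (2*V)*(-174 + V) = 2*V*(-174 + V))
√(t(-216) + G(-37)) = √(2*(-216) + 2*(-37)*(-174 - 37)) = √(-432 + 2*(-37)*(-211)) = √(-432 + 15614) = √15182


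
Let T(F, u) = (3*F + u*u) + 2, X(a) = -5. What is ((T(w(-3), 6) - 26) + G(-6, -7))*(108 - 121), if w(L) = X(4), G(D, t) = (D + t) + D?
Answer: 286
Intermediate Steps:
G(D, t) = t + 2*D
w(L) = -5
T(F, u) = 2 + u² + 3*F (T(F, u) = (3*F + u²) + 2 = (u² + 3*F) + 2 = 2 + u² + 3*F)
((T(w(-3), 6) - 26) + G(-6, -7))*(108 - 121) = (((2 + 6² + 3*(-5)) - 26) + (-7 + 2*(-6)))*(108 - 121) = (((2 + 36 - 15) - 26) + (-7 - 12))*(-13) = ((23 - 26) - 19)*(-13) = (-3 - 19)*(-13) = -22*(-13) = 286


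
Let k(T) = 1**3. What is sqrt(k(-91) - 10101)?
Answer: 10*I*sqrt(101) ≈ 100.5*I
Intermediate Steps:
k(T) = 1
sqrt(k(-91) - 10101) = sqrt(1 - 10101) = sqrt(-10100) = 10*I*sqrt(101)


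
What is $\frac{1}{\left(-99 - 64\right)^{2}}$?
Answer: $\frac{1}{26569} \approx 3.7638 \cdot 10^{-5}$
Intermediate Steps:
$\frac{1}{\left(-99 - 64\right)^{2}} = \frac{1}{\left(-163\right)^{2}} = \frac{1}{26569}$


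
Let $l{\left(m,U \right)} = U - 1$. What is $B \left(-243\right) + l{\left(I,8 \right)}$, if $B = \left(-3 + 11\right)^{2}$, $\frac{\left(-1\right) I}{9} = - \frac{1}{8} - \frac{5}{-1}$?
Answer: $-15545$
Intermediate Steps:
$I = - \frac{351}{8}$ ($I = - 9 \left(- \frac{1}{8} - \frac{5}{-1}\right) = - 9 \left(\left(-1\right) \frac{1}{8} - -5\right) = - 9 \left(- \frac{1}{8} + 5\right) = \left(-9\right) \frac{39}{8} = - \frac{351}{8} \approx -43.875$)
$l{\left(m,U \right)} = -1 + U$
$B = 64$ ($B = 8^{2} = 64$)
$B \left(-243\right) + l{\left(I,8 \right)} = 64 \left(-243\right) + \left(-1 + 8\right) = -15552 + 7 = -15545$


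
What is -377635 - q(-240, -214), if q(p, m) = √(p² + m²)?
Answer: -377635 - 2*√25849 ≈ -3.7796e+5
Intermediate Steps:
q(p, m) = √(m² + p²)
-377635 - q(-240, -214) = -377635 - √((-214)² + (-240)²) = -377635 - √(45796 + 57600) = -377635 - √103396 = -377635 - 2*√25849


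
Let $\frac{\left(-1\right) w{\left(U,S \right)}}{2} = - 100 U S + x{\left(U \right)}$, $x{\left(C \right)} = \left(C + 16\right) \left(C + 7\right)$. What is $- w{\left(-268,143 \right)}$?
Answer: $7796344$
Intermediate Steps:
$x{\left(C \right)} = \left(7 + C\right) \left(16 + C\right)$ ($x{\left(C \right)} = \left(16 + C\right) \left(7 + C\right) = \left(7 + C\right) \left(16 + C\right)$)
$w{\left(U,S \right)} = -224 - 46 U - 2 U^{2} + 200 S U$ ($w{\left(U,S \right)} = - 2 \left(- 100 U S + \left(112 + U^{2} + 23 U\right)\right) = - 2 \left(- 100 S U + \left(112 + U^{2} + 23 U\right)\right) = - 2 \left(112 + U^{2} + 23 U - 100 S U\right) = -224 - 46 U - 2 U^{2} + 200 S U$)
$- w{\left(-268,143 \right)} = - (-224 - -12328 - 2 \left(-268\right)^{2} + 200 \cdot 143 \left(-268\right)) = - (-224 + 12328 - 143648 - 7664800) = \left(-1\right) \left(-7796344\right) = 7796344$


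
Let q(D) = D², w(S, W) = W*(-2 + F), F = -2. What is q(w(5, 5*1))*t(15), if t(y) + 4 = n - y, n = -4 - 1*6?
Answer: -11600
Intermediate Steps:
n = -10 (n = -4 - 6 = -10)
w(S, W) = -4*W (w(S, W) = W*(-2 - 2) = W*(-4) = -4*W)
t(y) = -14 - y (t(y) = -4 + (-10 - y) = -14 - y)
q(w(5, 5*1))*t(15) = (-20)²*(-14 - 1*15) = (-4*5)²*(-14 - 15) = (-20)²*(-29) = 400*(-29) = -11600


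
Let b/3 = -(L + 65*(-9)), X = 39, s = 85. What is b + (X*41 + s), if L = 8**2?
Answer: 3247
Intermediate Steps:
L = 64
b = 1563 (b = 3*(-(64 + 65*(-9))) = 3*(-(64 - 585)) = 3*(-1*(-521)) = 3*521 = 1563)
b + (X*41 + s) = 1563 + (39*41 + 85) = 1563 + (1599 + 85) = 1563 + 1684 = 3247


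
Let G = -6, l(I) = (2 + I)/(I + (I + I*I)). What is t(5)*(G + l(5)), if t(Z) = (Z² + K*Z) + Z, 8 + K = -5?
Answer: 203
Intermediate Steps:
l(I) = (2 + I)/(I² + 2*I) (l(I) = (2 + I)/(I + (I + I²)) = (2 + I)/(I² + 2*I))
K = -13 (K = -8 - 5 = -13)
t(Z) = Z² - 12*Z (t(Z) = (Z² - 13*Z) + Z = Z² - 12*Z)
t(5)*(G + l(5)) = (5*(-12 + 5))*(-6 + 1/5) = (5*(-7))*(-6 + ⅕) = -35*(-29/5) = 203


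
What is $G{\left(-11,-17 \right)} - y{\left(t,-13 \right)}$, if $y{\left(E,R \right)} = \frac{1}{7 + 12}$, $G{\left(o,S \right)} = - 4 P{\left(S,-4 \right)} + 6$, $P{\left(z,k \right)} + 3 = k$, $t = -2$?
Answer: $\frac{645}{19} \approx 33.947$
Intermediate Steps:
$P{\left(z,k \right)} = -3 + k$
$G{\left(o,S \right)} = 34$ ($G{\left(o,S \right)} = - 4 \left(-3 - 4\right) + 6 = \left(-4\right) \left(-7\right) + 6 = 28 + 6 = 34$)
$y{\left(E,R \right)} = \frac{1}{19}$
$G{\left(-11,-17 \right)} - y{\left(t,-13 \right)} = 34 - \frac{1}{19} = \frac{645}{19}$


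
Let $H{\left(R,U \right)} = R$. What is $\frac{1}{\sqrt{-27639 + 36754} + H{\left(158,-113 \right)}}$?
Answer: $\frac{158}{15849} - \frac{\sqrt{9115}}{15849} \approx 0.0039452$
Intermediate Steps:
$\frac{1}{\sqrt{-27639 + 36754} + H{\left(158,-113 \right)}} = \frac{1}{\sqrt{-27639 + 36754} + 158} = \frac{1}{\sqrt{9115} + 158} = \frac{1}{158 + \sqrt{9115}}$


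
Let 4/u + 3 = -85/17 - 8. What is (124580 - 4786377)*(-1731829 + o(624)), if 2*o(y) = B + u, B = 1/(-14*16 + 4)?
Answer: 444038970651794/55 ≈ 8.0734e+12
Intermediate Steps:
u = -¼ (u = 4/(-3 + (-85/17 - 8)) = 4/(-3 + (-5*1 - 8)) = 4/(-3 + (-5 - 8)) = 4/(-3 - 13) = 4/(-16) = 4*(-1/16) = -¼ ≈ -0.25000)
B = -1/220 (B = 1/(-224 + 4) = 1/(-220) = -1/220 ≈ -0.0045455)
o(y) = -7/55 (o(y) = (-1/220 - ¼)/2 = (½)*(-14/55) = -7/55)
(124580 - 4786377)*(-1731829 + o(624)) = (124580 - 4786377)*(-1731829 - 7/55) = -4661797*(-95250602/55) = 444038970651794/55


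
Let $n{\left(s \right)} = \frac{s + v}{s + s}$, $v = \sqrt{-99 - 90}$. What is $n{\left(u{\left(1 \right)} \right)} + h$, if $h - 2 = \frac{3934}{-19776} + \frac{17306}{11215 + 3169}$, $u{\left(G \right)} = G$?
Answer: $\frac{31150055}{8889312} + \frac{3 i \sqrt{21}}{2} \approx 3.5042 + 6.8739 i$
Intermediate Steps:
$v = 3 i \sqrt{21}$ ($v = \sqrt{-189} = 3 i \sqrt{21} \approx 13.748 i$)
$n{\left(s \right)} = \frac{s + 3 i \sqrt{21}}{2 s}$ ($n{\left(s \right)} = \frac{s + 3 i \sqrt{21}}{s + s} = \frac{s + 3 i \sqrt{21}}{2 s}$)
$h = \frac{26705399}{8889312}$ ($h = 2 + \left(\frac{3934}{-19776} + \frac{17306}{11215 + 3169}\right) = 2 + \left(3934 \left(- \frac{1}{19776}\right) + \frac{17306}{14384}\right) = 2 + \left(- \frac{1967}{9888} + 17306 \cdot \frac{1}{14384}\right) = 2 + \left(- \frac{1967}{9888} + \frac{8653}{7192}\right) = 2 + \frac{8926775}{8889312} = \frac{26705399}{8889312} \approx 3.0042$)
$n{\left(u{\left(1 \right)} \right)} + h = \frac{1 + 3 i \sqrt{21}}{2 \cdot 1} + \frac{26705399}{8889312} = \frac{1}{2} \cdot 1 \left(1 + 3 i \sqrt{21}\right) + \frac{26705399}{8889312} = \left(\frac{1}{2} + \frac{3 i \sqrt{21}}{2}\right) + \frac{26705399}{8889312} = \frac{31150055}{8889312} + \frac{3 i \sqrt{21}}{2}$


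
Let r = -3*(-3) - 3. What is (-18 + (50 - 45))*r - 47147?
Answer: -47225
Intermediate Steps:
r = 6 (r = 9 - 3 = 6)
(-18 + (50 - 45))*r - 47147 = (-18 + (50 - 45))*6 - 47147 = (-18 + 5)*6 - 47147 = -13*6 - 47147 = -78 - 47147 = -47225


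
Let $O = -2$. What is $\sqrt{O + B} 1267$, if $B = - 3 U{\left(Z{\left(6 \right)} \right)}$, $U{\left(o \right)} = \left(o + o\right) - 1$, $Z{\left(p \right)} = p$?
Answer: $1267 i \sqrt{35} \approx 7495.7 i$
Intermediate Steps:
$U{\left(o \right)} = -1 + 2 o$ ($U{\left(o \right)} = 2 o - 1 = -1 + 2 o$)
$B = -33$ ($B = - 3 \left(-1 + 2 \cdot 6\right) = - 3 \left(-1 + 12\right) = \left(-3\right) 11 = -33$)
$\sqrt{O + B} 1267 = \sqrt{-2 - 33} \cdot 1267 = \sqrt{-35} \cdot 1267 = i \sqrt{35} \cdot 1267 = 1267 i \sqrt{35}$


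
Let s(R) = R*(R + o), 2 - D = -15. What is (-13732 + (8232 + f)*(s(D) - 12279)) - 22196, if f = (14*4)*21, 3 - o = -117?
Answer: -93645528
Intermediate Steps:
D = 17 (D = 2 - 1*(-15) = 2 + 15 = 17)
o = 120 (o = 3 - 1*(-117) = 3 + 117 = 120)
s(R) = R*(120 + R) (s(R) = R*(R + 120) = R*(120 + R))
f = 1176 (f = 56*21 = 1176)
(-13732 + (8232 + f)*(s(D) - 12279)) - 22196 = (-13732 + (8232 + 1176)*(17*(120 + 17) - 12279)) - 22196 = (-13732 + 9408*(17*137 - 12279)) - 22196 = (-13732 + 9408*(2329 - 12279)) - 22196 = (-13732 + 9408*(-9950)) - 22196 = (-13732 - 93609600) - 22196 = -93623332 - 22196 = -93645528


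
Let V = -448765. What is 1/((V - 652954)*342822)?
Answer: -1/377693511018 ≈ -2.6476e-12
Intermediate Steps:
1/((V - 652954)*342822) = 1/(-448765 - 652954*342822) = (1/342822)/(-1101719) = -1/1101719*1/342822 = -1/377693511018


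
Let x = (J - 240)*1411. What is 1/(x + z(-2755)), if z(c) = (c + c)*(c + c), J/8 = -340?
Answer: 1/26183540 ≈ 3.8192e-8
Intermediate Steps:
J = -2720 (J = 8*(-340) = -2720)
z(c) = 4*c² (z(c) = (2*c)*(2*c) = 4*c²)
x = -4176560 (x = (-2720 - 240)*1411 = -2960*1411 = -4176560)
1/(x + z(-2755)) = 1/(-4176560 + 4*(-2755)²) = 1/(-4176560 + 4*7590025) = 1/(-4176560 + 30360100) = 1/26183540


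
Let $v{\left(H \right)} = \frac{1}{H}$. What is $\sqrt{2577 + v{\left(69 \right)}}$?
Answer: $\frac{\sqrt{12269166}}{69} \approx 50.764$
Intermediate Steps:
$\sqrt{2577 + v{\left(69 \right)}} = \sqrt{2577 + \frac{1}{69}} = \sqrt{\frac{177814}{69}} = \frac{\sqrt{12269166}}{69}$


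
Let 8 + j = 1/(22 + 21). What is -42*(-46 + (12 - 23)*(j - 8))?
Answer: -234318/43 ≈ -5449.3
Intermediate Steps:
j = -343/43 (j = -8 + 1/(22 + 21) = -8 + 1/43 = -343/43 ≈ -7.9767)
-42*(-46 + (12 - 23)*(j - 8)) = -42*(-46 + (12 - 23)*(-343/43 - 8)) = -42*(-46 - 11*(-687/43)) = -42*(-46 + 7557/43) = -42*5579/43 = -234318/43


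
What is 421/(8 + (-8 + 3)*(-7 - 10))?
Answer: 421/93 ≈ 4.5269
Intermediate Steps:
421/(8 + (-8 + 3)*(-7 - 10)) = 421/(8 - 5*(-17)) = 421/(8 + 85) = 421/93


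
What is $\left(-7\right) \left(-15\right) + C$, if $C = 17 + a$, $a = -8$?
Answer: $114$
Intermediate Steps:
$C = 9$ ($C = 17 - 8 = 9$)
$\left(-7\right) \left(-15\right) + C = \left(-7\right) \left(-15\right) + 9 = 105 + 9 = 114$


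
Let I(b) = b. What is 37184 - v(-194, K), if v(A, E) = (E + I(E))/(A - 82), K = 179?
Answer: 5131571/138 ≈ 37185.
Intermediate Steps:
v(A, E) = 2*E/(-82 + A) (v(A, E) = (E + E)/(A - 82) = (2*E)/(-82 + A) = 2*E/(-82 + A))
37184 - v(-194, K) = 37184 - 2*179/(-82 - 194) = 37184 - 2*179/(-276) = 37184 - 2*179*(-1)/276 = 37184 - 1*(-179/138) = 37184 + 179/138 = 5131571/138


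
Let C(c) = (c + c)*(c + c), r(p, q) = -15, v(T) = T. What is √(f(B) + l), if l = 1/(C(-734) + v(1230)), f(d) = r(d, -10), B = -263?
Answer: I*√69741467531486/2156254 ≈ 3.873*I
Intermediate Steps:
f(d) = -15
C(c) = 4*c² (C(c) = (2*c)*(2*c) = 4*c²)
l = 1/2156254 (l = 1/(4*(-734)² + 1230) = 1/(4*538756 + 1230) = 1/(2155024 + 1230) = 1/2156254 ≈ 4.6377e-7)
√(f(B) + l) = √(-15 + 1/2156254) = √(-32343809/2156254) = I*√69741467531486/2156254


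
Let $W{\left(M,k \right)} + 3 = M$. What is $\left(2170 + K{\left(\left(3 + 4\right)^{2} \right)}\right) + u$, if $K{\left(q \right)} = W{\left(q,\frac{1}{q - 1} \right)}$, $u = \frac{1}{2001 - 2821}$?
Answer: $\frac{1817119}{820} \approx 2216.0$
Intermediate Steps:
$u = - \frac{1}{820}$ ($u = \frac{1}{-820} = - \frac{1}{820} \approx -0.0012195$)
$W{\left(M,k \right)} = -3 + M$
$K{\left(q \right)} = -3 + q$
$\left(2170 + K{\left(\left(3 + 4\right)^{2} \right)}\right) + u = \left(2170 - \left(3 - \left(3 + 4\right)^{2}\right)\right) - \frac{1}{820} = \left(2170 - \left(3 - 7^{2}\right)\right) - \frac{1}{820} = \left(2170 + \left(-3 + 49\right)\right) - \frac{1}{820} = \left(2170 + 46\right) - \frac{1}{820} = 2216 - \frac{1}{820} = \frac{1817119}{820}$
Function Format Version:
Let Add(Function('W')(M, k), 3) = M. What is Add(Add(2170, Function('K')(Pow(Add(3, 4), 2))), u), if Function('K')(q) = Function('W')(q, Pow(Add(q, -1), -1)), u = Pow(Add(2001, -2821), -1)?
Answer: Rational(1817119, 820) ≈ 2216.0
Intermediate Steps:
u = Rational(-1, 820) (u = Pow(-820, -1) = Rational(-1, 820) ≈ -0.0012195)
Function('W')(M, k) = Add(-3, M)
Function('K')(q) = Add(-3, q)
Add(Add(2170, Function('K')(Pow(Add(3, 4), 2))), u) = Add(Add(2170, Add(-3, Pow(Add(3, 4), 2))), Rational(-1, 820)) = Add(Add(2170, Add(-3, Pow(7, 2))), Rational(-1, 820)) = Add(Add(2170, Add(-3, 49)), Rational(-1, 820)) = Add(Add(2170, 46), Rational(-1, 820)) = Add(2216, Rational(-1, 820)) = Rational(1817119, 820)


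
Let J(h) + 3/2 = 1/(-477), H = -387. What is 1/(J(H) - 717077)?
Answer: -954/684092891 ≈ -1.3945e-6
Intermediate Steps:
J(h) = -1433/954 (J(h) = -3/2 + 1/(-477) = -3/2 - 1/477 = -1433/954)
1/(J(H) - 717077) = 1/(-1433/954 - 717077) = 1/(-684092891/954) = -954/684092891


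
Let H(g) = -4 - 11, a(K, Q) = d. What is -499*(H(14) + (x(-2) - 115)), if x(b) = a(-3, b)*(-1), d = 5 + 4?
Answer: 69361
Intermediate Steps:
d = 9
a(K, Q) = 9
x(b) = -9 (x(b) = 9*(-1) = -9)
H(g) = -15
-499*(H(14) + (x(-2) - 115)) = -499*(-15 + (-9 - 115)) = -499*(-15 - 124) = -499*(-139) = 69361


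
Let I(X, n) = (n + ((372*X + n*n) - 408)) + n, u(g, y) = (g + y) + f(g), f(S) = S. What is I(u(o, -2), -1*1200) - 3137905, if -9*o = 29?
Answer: -5111563/3 ≈ -1.7039e+6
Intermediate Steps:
o = -29/9 (o = -⅑*29 = -29/9 ≈ -3.2222)
u(g, y) = y + 2*g (u(g, y) = (g + y) + g = y + 2*g)
I(X, n) = -408 + n² + 2*n + 372*X (I(X, n) = (n + ((372*X + n²) - 408)) + n = (n + ((n² + 372*X) - 408)) + n = (n + (-408 + n² + 372*X)) + n = (-408 + n + n² + 372*X) + n = -408 + n² + 2*n + 372*X)
I(u(o, -2), -1*1200) - 3137905 = (-408 + (-1*1200)² + 2*(-1*1200) + 372*(-2 + 2*(-29/9))) - 3137905 = (-408 + (-1200)² + 2*(-1200) + 372*(-2 - 58/9)) - 3137905 = (-408 + 1440000 - 2400 + 372*(-76/9)) - 3137905 = (-408 + 1440000 - 2400 - 9424/3) - 3137905 = 4302152/3 - 3137905 = -5111563/3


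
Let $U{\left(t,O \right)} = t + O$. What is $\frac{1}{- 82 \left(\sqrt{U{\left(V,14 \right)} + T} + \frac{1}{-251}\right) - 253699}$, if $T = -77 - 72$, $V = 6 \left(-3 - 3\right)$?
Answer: $- \frac{841224743}{213421413820447} + \frac{15498246 i \sqrt{19}}{4055006862588493} \approx -3.9416 \cdot 10^{-6} + 1.666 \cdot 10^{-8} i$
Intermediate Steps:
$V = -36$ ($V = 6 \left(-6\right) = -36$)
$T = -149$
$U{\left(t,O \right)} = O + t$
$\frac{1}{- 82 \left(\sqrt{U{\left(V,14 \right)} + T} + \frac{1}{-251}\right) - 253699} = \frac{1}{- 82 \left(\sqrt{\left(14 - 36\right) - 149} + \frac{1}{-251}\right) - 253699} = \frac{1}{- 82 \left(\sqrt{-22 - 149} - \frac{1}{251}\right) - 253699} = \frac{1}{- 82 \left(\sqrt{-171} - \frac{1}{251}\right) - 253699} = \frac{1}{- 82 \left(3 i \sqrt{19} - \frac{1}{251}\right) - 253699} = \frac{1}{- 82 \left(- \frac{1}{251} + 3 i \sqrt{19}\right) - 253699} = \frac{1}{\left(\frac{82}{251} - 246 i \sqrt{19}\right) - 253699} = \frac{1}{- \frac{63678367}{251} - 246 i \sqrt{19}}$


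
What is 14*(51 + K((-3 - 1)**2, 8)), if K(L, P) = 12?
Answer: 882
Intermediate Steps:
14*(51 + K((-3 - 1)**2, 8)) = 14*(51 + 12) = 14*63 = 882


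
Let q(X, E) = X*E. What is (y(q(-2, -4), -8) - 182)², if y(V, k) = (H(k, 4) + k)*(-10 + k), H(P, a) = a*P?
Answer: 289444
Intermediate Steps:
H(P, a) = P*a
q(X, E) = E*X
y(V, k) = 5*k*(-10 + k) (y(V, k) = (k*4 + k)*(-10 + k) = (4*k + k)*(-10 + k) = (5*k)*(-10 + k) = 5*k*(-10 + k))
(y(q(-2, -4), -8) - 182)² = (5*(-8)*(-10 - 8) - 182)² = (5*(-8)*(-18) - 182)² = (720 - 182)² = 538² = 289444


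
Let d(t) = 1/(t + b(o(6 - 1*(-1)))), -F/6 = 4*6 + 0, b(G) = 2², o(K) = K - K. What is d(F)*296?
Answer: -74/35 ≈ -2.1143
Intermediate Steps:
o(K) = 0
b(G) = 4
F = -144 (F = -6*(4*6 + 0) = -6*(24 + 0) = -6*24 = -144)
d(t) = 1/(4 + t) (d(t) = 1/(t + 4) = 1/(4 + t))
d(F)*296 = 296/(4 - 144) = 296/(-140) = -1/140*296 = -74/35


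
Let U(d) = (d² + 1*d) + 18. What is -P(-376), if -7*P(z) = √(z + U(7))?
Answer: I*√302/7 ≈ 2.4826*I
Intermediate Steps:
U(d) = 18 + d + d² (U(d) = (d² + d) + 18 = (d + d²) + 18 = 18 + d + d²)
P(z) = -√(74 + z)/7 (P(z) = -√(z + (18 + 7 + 7²))/7 = -√(z + (18 + 7 + 49))/7 = -√(z + 74)/7 = -√(74 + z)/7)
-P(-376) = -(-1)*√(74 - 376)/7 = -(-1)*√(-302)/7 = -(-1)*I*√302/7 = I*√302/7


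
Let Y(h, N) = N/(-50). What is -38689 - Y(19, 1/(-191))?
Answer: -369479951/9550 ≈ -38689.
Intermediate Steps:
Y(h, N) = -N/50 (Y(h, N) = N*(-1/50) = -N/50)
-38689 - Y(19, 1/(-191)) = -38689 - (-1)/(50*(-191)) = -38689 - (-1)*(-1)/(50*191) = -38689 - 1*1/9550 = -38689 - 1/9550 = -369479951/9550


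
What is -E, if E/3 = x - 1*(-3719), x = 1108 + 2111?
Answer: -20814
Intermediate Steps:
x = 3219
E = 20814 (E = 3*(3219 - 1*(-3719)) = 3*(3219 + 3719) = 3*6938 = 20814)
-E = -1*20814 = -20814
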